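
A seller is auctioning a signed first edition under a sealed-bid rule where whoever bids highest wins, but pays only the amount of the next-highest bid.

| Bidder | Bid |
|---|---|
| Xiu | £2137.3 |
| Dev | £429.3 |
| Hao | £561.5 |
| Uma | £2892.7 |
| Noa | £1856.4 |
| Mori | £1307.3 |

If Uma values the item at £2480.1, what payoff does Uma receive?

£342.8

Highest bid: Uma at £2892.7, so Uma wins.
Second-highest bid: Xiu at £2137.3 — that is the price the winner pays.
Uma's payoff = value − price = £2480.1 − £2137.3 = £342.8.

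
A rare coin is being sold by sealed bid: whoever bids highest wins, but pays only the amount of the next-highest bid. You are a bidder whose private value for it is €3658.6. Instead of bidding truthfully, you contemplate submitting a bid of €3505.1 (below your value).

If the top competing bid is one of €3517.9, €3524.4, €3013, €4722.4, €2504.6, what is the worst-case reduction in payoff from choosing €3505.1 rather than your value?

€140.7

€3517.9: truthful gives €140.7, deviation gives €0 → loss €140.7.
€3524.4: truthful gives €134.2, deviation gives €0 → loss €134.2.
€3013: same outcome either way → loss €0.
€4722.4: same outcome either way → loss €0.
€2504.6: same outcome either way → loss €0.
Maximum loss: €140.7.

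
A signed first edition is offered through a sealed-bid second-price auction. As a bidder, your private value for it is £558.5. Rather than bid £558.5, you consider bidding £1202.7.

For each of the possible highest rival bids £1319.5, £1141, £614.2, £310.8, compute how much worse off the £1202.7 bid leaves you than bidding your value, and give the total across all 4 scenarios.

£638.2

The deviation costs you only when the competing bid falls strictly between £558.5 and £1202.7; elsewhere both bids give the same outcome.
£1319.5: outcomes coincide → loss £0.
£1141: truthful payoff £0, deviation payoff −£582.5 → loss £582.5.
£614.2: truthful payoff £0, deviation payoff −£55.7 → loss £55.7.
£310.8: outcomes coincide → loss £0.
Total loss = £582.5 + £55.7 = £638.2.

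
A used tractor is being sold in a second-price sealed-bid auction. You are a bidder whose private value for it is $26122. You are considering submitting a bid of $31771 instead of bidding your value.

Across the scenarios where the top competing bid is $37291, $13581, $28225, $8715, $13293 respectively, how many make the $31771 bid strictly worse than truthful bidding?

The deviation hurts exactly when the highest competing bid lies strictly between $26122 and $31771 — overbidding then wins at a price above your value.
$37291: above both → same outcome either way.
$13581: below both → same outcome either way.
$28225: inside the interval → strictly worse (loss $2103).
$8715: below both → same outcome either way.
$13293: below both → same outcome either way.
Count: 1.

1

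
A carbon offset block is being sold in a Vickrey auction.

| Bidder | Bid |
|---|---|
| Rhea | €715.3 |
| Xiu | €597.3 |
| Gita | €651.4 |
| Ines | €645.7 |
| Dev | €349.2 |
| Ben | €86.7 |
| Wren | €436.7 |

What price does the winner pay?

€651.4

Highest bid: Rhea at €715.3, so Rhea wins.
Second-highest bid: Gita at €651.4 — that is the price the winner pays.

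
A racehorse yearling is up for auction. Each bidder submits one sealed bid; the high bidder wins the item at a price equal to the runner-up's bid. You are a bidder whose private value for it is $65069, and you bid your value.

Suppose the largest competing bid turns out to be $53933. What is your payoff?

Your bid $65069 exceeds the highest competing bid $53933, so you win.
In a second-price auction the winner pays the second-highest bid, $53933.
Payoff = value − price = $65069 − $53933 = $11136.

$11136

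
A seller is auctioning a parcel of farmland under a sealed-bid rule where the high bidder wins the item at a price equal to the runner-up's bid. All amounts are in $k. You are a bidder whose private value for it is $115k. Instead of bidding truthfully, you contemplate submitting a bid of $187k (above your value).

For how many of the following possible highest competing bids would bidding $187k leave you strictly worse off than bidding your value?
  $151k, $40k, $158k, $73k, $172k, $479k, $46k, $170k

4

The deviation hurts exactly when the highest competing bid lies strictly between $115k and $187k — overbidding then wins at a price above your value.
$151k: inside the interval → strictly worse (loss $36k).
$40k: below both → same outcome either way.
$158k: inside the interval → strictly worse (loss $43k).
$73k: below both → same outcome either way.
$172k: inside the interval → strictly worse (loss $57k).
$479k: above both → same outcome either way.
$46k: below both → same outcome either way.
$170k: inside the interval → strictly worse (loss $55k).
Count: 4.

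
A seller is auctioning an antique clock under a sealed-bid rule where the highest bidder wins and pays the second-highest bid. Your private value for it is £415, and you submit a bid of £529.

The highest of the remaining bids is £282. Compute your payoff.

£133

Your bid £529 exceeds the highest competing bid £282, so you win.
In a second-price auction the winner pays the second-highest bid, £282.
Payoff = value − price = £415 − £282 = £133.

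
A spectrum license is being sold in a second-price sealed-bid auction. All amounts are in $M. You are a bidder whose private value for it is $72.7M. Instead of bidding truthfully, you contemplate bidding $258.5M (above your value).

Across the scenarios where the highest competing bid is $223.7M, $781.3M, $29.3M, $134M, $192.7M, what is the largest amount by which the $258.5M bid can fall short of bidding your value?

$223.7M: truthful gives $0M, deviation gives −$151M → loss $151M.
$781.3M: same outcome either way → loss $0M.
$29.3M: same outcome either way → loss $0M.
$134M: truthful gives $0M, deviation gives −$61.3M → loss $61.3M.
$192.7M: truthful gives $0M, deviation gives −$120M → loss $120M.
Maximum loss: $151M.

$151M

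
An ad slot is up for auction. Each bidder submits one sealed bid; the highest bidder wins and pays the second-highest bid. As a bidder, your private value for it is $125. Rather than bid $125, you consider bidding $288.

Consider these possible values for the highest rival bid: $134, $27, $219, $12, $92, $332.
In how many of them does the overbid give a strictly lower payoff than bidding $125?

The deviation hurts exactly when the highest competing bid lies strictly between $125 and $288 — overbidding then wins at a price above your value.
$134: inside the interval → strictly worse (loss $9).
$27: below both → same outcome either way.
$219: inside the interval → strictly worse (loss $94).
$12: below both → same outcome either way.
$92: below both → same outcome either way.
$332: above both → same outcome either way.
Count: 2.

2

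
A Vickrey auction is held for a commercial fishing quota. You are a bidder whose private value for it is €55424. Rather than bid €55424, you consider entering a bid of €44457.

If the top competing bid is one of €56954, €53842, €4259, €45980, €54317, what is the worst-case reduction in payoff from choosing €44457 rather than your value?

€56954: same outcome either way → loss €0.
€53842: truthful gives €1582, deviation gives €0 → loss €1582.
€4259: same outcome either way → loss €0.
€45980: truthful gives €9444, deviation gives €0 → loss €9444.
€54317: truthful gives €1107, deviation gives €0 → loss €1107.
Maximum loss: €9444.

€9444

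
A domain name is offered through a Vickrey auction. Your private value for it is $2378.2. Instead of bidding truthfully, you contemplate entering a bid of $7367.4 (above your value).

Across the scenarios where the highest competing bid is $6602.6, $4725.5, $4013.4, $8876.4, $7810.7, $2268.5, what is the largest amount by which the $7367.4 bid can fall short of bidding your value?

$6602.6: truthful gives $0, deviation gives −$4224.4 → loss $4224.4.
$4725.5: truthful gives $0, deviation gives −$2347.3 → loss $2347.3.
$4013.4: truthful gives $0, deviation gives −$1635.2 → loss $1635.2.
$8876.4: same outcome either way → loss $0.
$7810.7: same outcome either way → loss $0.
$2268.5: same outcome either way → loss $0.
Maximum loss: $4224.4.

$4224.4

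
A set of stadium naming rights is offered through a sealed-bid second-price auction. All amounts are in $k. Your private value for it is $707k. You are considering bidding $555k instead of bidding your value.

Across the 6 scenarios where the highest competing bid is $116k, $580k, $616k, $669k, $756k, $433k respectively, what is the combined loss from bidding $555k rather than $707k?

$256k

The deviation costs you only when the competing bid falls strictly between $555k and $707k; elsewhere both bids give the same outcome.
$116k: outcomes coincide → loss $0k.
$580k: truthful payoff $127k, deviation payoff $0k → loss $127k.
$616k: truthful payoff $91k, deviation payoff $0k → loss $91k.
$669k: truthful payoff $38k, deviation payoff $0k → loss $38k.
$756k: outcomes coincide → loss $0k.
$433k: outcomes coincide → loss $0k.
Total loss = $127k + $91k + $38k = $256k.
Truthful bidding weakly dominates here: raising your bid can only win items priced above your value, and lowering it can only forfeit items priced below.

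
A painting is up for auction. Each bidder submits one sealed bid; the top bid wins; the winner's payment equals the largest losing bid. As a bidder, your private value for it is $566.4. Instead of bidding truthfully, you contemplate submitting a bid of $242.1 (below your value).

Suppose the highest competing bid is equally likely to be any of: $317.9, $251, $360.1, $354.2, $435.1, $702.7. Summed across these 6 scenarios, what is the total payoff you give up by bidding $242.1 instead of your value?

$1113.7

The deviation costs you only when the competing bid falls strictly between $242.1 and $566.4; elsewhere both bids give the same outcome.
$317.9: truthful payoff $248.5, deviation payoff $0 → loss $248.5.
$251: truthful payoff $315.4, deviation payoff $0 → loss $315.4.
$360.1: truthful payoff $206.3, deviation payoff $0 → loss $206.3.
$354.2: truthful payoff $212.2, deviation payoff $0 → loss $212.2.
$435.1: truthful payoff $131.3, deviation payoff $0 → loss $131.3.
$702.7: outcomes coincide → loss $0.
Total loss = $248.5 + $315.4 + $206.3 + $212.2 + $131.3 = $1113.7.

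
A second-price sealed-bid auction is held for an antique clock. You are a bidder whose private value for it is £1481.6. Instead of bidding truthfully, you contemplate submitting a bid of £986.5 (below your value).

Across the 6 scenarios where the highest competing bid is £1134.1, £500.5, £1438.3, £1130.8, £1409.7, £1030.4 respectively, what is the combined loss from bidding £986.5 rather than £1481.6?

£1264.7

The deviation costs you only when the competing bid falls strictly between £986.5 and £1481.6; elsewhere both bids give the same outcome.
£1134.1: truthful payoff £347.5, deviation payoff £0 → loss £347.5.
£500.5: outcomes coincide → loss £0.
£1438.3: truthful payoff £43.3, deviation payoff £0 → loss £43.3.
£1130.8: truthful payoff £350.8, deviation payoff £0 → loss £350.8.
£1409.7: truthful payoff £71.9, deviation payoff £0 → loss £71.9.
£1030.4: truthful payoff £451.2, deviation payoff £0 → loss £451.2.
Total loss = £347.5 + £43.3 + £350.8 + £71.9 + £451.2 = £1264.7.
Truthful bidding weakly dominates here: raising your bid can only win items priced above your value, and lowering it can only forfeit items priced below.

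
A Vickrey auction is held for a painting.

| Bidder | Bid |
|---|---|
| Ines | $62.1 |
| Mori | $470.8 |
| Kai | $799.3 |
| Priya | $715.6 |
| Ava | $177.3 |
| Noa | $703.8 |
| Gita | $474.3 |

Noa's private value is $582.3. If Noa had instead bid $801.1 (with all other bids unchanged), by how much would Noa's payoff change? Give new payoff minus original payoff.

−$217

The highest bid among the other bidders is $799.3; Noa's bid doesn't change that.
Original bid $703.8: Noa is not highest (top rival bid is $799.3); payoff $0.
Alternative bid $801.1: Noa is highest, pays the top rival bid $799.3; payoff $582.3 − $799.3 = −$217.
Change in payoff = −$217 − ($0) = −$217.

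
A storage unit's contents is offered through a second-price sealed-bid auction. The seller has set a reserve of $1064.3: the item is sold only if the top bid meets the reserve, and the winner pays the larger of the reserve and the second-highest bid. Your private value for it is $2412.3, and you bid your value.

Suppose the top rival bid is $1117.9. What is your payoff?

Your bid $2412.3 is the highest and exceeds the reserve.
Price = max(second-highest bid, reserve) = max($1117.9, $1064.3) = $1117.9.
Payoff = $2412.3 − $1117.9 = $1294.4.

$1294.4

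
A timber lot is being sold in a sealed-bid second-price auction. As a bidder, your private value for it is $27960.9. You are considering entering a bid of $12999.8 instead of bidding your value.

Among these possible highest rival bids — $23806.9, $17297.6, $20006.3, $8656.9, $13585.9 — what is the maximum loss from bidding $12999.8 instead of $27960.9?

$14375

$23806.9: truthful gives $4154, deviation gives $0 → loss $4154.
$17297.6: truthful gives $10663.3, deviation gives $0 → loss $10663.3.
$20006.3: truthful gives $7954.6, deviation gives $0 → loss $7954.6.
$8656.9: same outcome either way → loss $0.
$13585.9: truthful gives $14375, deviation gives $0 → loss $14375.
Maximum loss: $14375.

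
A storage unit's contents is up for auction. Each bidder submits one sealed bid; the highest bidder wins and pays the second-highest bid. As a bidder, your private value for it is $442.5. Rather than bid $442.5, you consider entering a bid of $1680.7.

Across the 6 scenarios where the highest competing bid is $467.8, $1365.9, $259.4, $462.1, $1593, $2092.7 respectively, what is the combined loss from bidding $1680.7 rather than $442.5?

The deviation costs you only when the competing bid falls strictly between $442.5 and $1680.7; elsewhere both bids give the same outcome.
$467.8: truthful payoff $0, deviation payoff −$25.3 → loss $25.3.
$1365.9: truthful payoff $0, deviation payoff −$923.4 → loss $923.4.
$259.4: outcomes coincide → loss $0.
$462.1: truthful payoff $0, deviation payoff −$19.6 → loss $19.6.
$1593: truthful payoff $0, deviation payoff −$1150.5 → loss $1150.5.
$2092.7: outcomes coincide → loss $0.
Total loss = $25.3 + $923.4 + $19.6 + $1150.5 = $2118.8.
In a second-price auction your bid sets only whether you win, not what you pay, so bidding your true value is weakly dominant.

$2118.8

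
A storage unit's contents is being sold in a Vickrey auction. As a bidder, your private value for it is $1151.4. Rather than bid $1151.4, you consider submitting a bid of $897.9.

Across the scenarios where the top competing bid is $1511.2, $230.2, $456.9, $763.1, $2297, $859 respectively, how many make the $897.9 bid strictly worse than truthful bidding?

0

The deviation hurts exactly when the highest competing bid lies strictly between $897.9 and $1151.4 — underbidding then forfeits a profitable win.
$1511.2: above both → same outcome either way.
$230.2: below both → same outcome either way.
$456.9: below both → same outcome either way.
$763.1: below both → same outcome either way.
$2297: above both → same outcome either way.
$859: below both → same outcome either way.
Count: 0.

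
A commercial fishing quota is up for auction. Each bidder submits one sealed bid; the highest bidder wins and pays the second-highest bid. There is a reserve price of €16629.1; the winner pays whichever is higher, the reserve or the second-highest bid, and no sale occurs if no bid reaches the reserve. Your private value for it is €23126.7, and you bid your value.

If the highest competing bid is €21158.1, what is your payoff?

Your bid €23126.7 is the highest and exceeds the reserve.
Price = max(second-highest bid, reserve) = max(€21158.1, €16629.1) = €21158.1.
Payoff = €23126.7 − €21158.1 = €1968.6.

€1968.6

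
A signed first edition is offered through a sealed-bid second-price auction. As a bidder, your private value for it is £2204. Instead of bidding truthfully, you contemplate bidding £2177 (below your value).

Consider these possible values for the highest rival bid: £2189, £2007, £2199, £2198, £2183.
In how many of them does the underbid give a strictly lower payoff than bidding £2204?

The deviation hurts exactly when the highest competing bid lies strictly between £2177 and £2204 — underbidding then forfeits a profitable win.
£2189: inside the interval → strictly worse (loss £15).
£2007: below both → same outcome either way.
£2199: inside the interval → strictly worse (loss £5).
£2198: inside the interval → strictly worse (loss £6).
£2183: inside the interval → strictly worse (loss £21).
Count: 4.

4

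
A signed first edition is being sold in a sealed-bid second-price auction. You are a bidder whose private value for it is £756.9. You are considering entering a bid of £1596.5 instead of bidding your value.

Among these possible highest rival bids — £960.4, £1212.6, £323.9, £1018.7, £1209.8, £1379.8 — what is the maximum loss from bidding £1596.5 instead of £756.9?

£960.4: truthful gives £0, deviation gives −£203.5 → loss £203.5.
£1212.6: truthful gives £0, deviation gives −£455.7 → loss £455.7.
£323.9: same outcome either way → loss £0.
£1018.7: truthful gives £0, deviation gives −£261.8 → loss £261.8.
£1209.8: truthful gives £0, deviation gives −£452.9 → loss £452.9.
£1379.8: truthful gives £0, deviation gives −£622.9 → loss £622.9.
Maximum loss: £622.9.

£622.9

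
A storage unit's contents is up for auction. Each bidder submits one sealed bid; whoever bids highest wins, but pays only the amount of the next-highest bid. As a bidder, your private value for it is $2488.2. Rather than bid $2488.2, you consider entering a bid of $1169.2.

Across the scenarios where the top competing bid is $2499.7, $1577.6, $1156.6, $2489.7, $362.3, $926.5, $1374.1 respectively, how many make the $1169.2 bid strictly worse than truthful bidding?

2

The deviation hurts exactly when the highest competing bid lies strictly between $1169.2 and $2488.2 — underbidding then forfeits a profitable win.
$2499.7: above both → same outcome either way.
$1577.6: inside the interval → strictly worse (loss $910.6).
$1156.6: below both → same outcome either way.
$2489.7: above both → same outcome either way.
$362.3: below both → same outcome either way.
$926.5: below both → same outcome either way.
$1374.1: inside the interval → strictly worse (loss $1114.1).
Count: 2.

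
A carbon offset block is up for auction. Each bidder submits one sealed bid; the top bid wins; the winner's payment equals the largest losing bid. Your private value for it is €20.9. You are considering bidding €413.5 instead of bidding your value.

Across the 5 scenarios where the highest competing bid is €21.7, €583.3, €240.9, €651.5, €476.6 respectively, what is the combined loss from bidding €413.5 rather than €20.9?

€220.8

The deviation costs you only when the competing bid falls strictly between €20.9 and €413.5; elsewhere both bids give the same outcome.
€21.7: truthful payoff €0, deviation payoff −€0.8 → loss €0.8.
€583.3: outcomes coincide → loss €0.
€240.9: truthful payoff €0, deviation payoff −€220 → loss €220.
€651.5: outcomes coincide → loss €0.
€476.6: outcomes coincide → loss €0.
Total loss = €0.8 + €220 = €220.8.
Truthful bidding weakly dominates here: raising your bid can only win items priced above your value, and lowering it can only forfeit items priced below.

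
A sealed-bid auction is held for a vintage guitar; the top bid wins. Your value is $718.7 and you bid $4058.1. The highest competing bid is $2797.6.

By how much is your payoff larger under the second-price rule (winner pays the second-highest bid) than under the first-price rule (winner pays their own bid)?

$1260.5

You have the highest bid, so you win under either rule.
Second-price: pay $2797.6 → payoff −$2078.9.
First-price: pay your own bid $4058.1 → payoff −$3339.4.
Difference = −$2078.9 − (−$3339.4) = $1260.5.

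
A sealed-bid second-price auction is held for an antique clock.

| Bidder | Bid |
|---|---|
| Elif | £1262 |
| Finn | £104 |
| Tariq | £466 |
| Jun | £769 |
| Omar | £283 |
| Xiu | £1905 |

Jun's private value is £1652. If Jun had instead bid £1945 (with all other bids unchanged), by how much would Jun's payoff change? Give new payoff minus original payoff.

The highest bid among the other bidders is £1905; Jun's bid doesn't change that.
Original bid £769: Jun is not highest (top rival bid is £1905); payoff £0.
Alternative bid £1945: Jun is highest, pays the top rival bid £1905; payoff £1652 − £1905 = −£253.
Change in payoff = −£253 − (£0) = −£253.

−£253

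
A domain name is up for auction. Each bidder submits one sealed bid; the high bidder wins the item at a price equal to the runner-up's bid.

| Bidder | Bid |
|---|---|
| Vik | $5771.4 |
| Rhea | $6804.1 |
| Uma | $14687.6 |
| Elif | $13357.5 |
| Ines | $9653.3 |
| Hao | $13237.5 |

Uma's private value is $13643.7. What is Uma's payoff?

Highest bid: Uma at $14687.6, so Uma wins.
Second-highest bid: Elif at $13357.5 — that is the price the winner pays.
Uma's payoff = value − price = $13643.7 − $13357.5 = $286.2.

$286.2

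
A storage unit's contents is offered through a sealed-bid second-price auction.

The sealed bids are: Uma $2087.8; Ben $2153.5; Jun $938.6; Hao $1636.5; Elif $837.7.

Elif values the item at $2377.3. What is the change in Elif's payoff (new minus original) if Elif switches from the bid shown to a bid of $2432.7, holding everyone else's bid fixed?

$223.8

The highest bid among the other bidders is $2153.5; Elif's bid doesn't change that.
Original bid $837.7: Elif is not highest (top rival bid is $2153.5); payoff $0.
Alternative bid $2432.7: Elif is highest, pays the top rival bid $2153.5; payoff $2377.3 − $2153.5 = $223.8.
Change in payoff = $223.8 − ($0) = $223.8.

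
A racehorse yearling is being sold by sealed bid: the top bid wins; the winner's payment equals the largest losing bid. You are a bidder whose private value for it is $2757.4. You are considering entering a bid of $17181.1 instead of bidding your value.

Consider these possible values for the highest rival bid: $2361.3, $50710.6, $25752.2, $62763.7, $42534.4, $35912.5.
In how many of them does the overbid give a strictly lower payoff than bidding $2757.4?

The deviation hurts exactly when the highest competing bid lies strictly between $2757.4 and $17181.1 — overbidding then wins at a price above your value.
$2361.3: below both → same outcome either way.
$50710.6: above both → same outcome either way.
$25752.2: above both → same outcome either way.
$62763.7: above both → same outcome either way.
$42534.4: above both → same outcome either way.
$35912.5: above both → same outcome either way.
Count: 0.

0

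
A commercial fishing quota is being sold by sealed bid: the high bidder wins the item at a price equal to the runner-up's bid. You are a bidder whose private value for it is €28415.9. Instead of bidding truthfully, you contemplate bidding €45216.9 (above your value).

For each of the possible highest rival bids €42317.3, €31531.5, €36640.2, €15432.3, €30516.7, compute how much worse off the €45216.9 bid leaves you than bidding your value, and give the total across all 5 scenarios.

€27342.1

The deviation costs you only when the competing bid falls strictly between €28415.9 and €45216.9; elsewhere both bids give the same outcome.
€42317.3: truthful payoff €0, deviation payoff −€13901.4 → loss €13901.4.
€31531.5: truthful payoff €0, deviation payoff −€3115.6 → loss €3115.6.
€36640.2: truthful payoff €0, deviation payoff −€8224.3 → loss €8224.3.
€15432.3: outcomes coincide → loss €0.
€30516.7: truthful payoff €0, deviation payoff −€2100.8 → loss €2100.8.
Total loss = €13901.4 + €3115.6 + €8224.3 + €2100.8 = €27342.1.
In a second-price auction your bid sets only whether you win, not what you pay, so bidding your true value is weakly dominant.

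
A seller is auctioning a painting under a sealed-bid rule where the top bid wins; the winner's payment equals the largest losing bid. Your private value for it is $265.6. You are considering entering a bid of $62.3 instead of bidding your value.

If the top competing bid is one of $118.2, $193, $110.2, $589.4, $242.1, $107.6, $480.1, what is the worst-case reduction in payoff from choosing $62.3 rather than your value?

$158

$118.2: truthful gives $147.4, deviation gives $0 → loss $147.4.
$193: truthful gives $72.6, deviation gives $0 → loss $72.6.
$110.2: truthful gives $155.4, deviation gives $0 → loss $155.4.
$589.4: same outcome either way → loss $0.
$242.1: truthful gives $23.5, deviation gives $0 → loss $23.5.
$107.6: truthful gives $158, deviation gives $0 → loss $158.
$480.1: same outcome either way → loss $0.
Maximum loss: $158.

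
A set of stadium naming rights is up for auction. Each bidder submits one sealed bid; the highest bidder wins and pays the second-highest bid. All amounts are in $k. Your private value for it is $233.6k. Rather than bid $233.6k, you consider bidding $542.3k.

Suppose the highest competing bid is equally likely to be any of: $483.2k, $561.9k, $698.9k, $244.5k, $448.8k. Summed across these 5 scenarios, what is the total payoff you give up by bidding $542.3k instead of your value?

$475.7k

The deviation costs you only when the competing bid falls strictly between $233.6k and $542.3k; elsewhere both bids give the same outcome.
$483.2k: truthful payoff $0k, deviation payoff −$249.6k → loss $249.6k.
$561.9k: outcomes coincide → loss $0k.
$698.9k: outcomes coincide → loss $0k.
$244.5k: truthful payoff $0k, deviation payoff −$10.9k → loss $10.9k.
$448.8k: truthful payoff $0k, deviation payoff −$215.2k → loss $215.2k.
Total loss = $249.6k + $10.9k + $215.2k = $475.7k.
Truthful bidding weakly dominates here: raising your bid can only win items priced above your value, and lowering it can only forfeit items priced below.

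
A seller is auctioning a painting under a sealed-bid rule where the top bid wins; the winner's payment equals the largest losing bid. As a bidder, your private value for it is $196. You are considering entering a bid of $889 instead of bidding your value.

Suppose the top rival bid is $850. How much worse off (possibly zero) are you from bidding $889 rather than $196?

Bidding your value $196: you lose (since $196 < $850). Payoff $0.
Bidding $889: you win and pay $850. Payoff $196 − $850 = −$654.
The competing bid $850 lies between your value and your inflated bid, so overbidding wins an item priced above your value.
Loss from deviating = $0 − (−$654) = $654.

$654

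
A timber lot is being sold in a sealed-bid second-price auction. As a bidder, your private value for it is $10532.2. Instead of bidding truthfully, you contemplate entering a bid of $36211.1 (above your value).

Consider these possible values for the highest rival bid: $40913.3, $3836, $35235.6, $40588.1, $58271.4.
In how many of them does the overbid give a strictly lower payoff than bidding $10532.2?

1

The deviation hurts exactly when the highest competing bid lies strictly between $10532.2 and $36211.1 — overbidding then wins at a price above your value.
$40913.3: above both → same outcome either way.
$3836: below both → same outcome either way.
$35235.6: inside the interval → strictly worse (loss $24703.4).
$40588.1: above both → same outcome either way.
$58271.4: above both → same outcome either way.
Count: 1.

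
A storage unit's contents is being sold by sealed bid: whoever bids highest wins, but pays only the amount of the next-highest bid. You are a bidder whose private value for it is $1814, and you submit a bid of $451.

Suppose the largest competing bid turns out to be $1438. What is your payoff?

$0

Your bid $451 is below the highest competing bid $1438, so you lose.
A losing bidder pays nothing and receives nothing: payoff = $0.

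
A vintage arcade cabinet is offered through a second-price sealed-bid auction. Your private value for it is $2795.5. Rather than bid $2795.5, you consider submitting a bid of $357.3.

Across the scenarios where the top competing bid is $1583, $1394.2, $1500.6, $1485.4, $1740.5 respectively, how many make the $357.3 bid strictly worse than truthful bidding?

5

The deviation hurts exactly when the highest competing bid lies strictly between $357.3 and $2795.5 — underbidding then forfeits a profitable win.
$1583: inside the interval → strictly worse (loss $1212.5).
$1394.2: inside the interval → strictly worse (loss $1401.3).
$1500.6: inside the interval → strictly worse (loss $1294.9).
$1485.4: inside the interval → strictly worse (loss $1310.1).
$1740.5: inside the interval → strictly worse (loss $1055).
Count: 5.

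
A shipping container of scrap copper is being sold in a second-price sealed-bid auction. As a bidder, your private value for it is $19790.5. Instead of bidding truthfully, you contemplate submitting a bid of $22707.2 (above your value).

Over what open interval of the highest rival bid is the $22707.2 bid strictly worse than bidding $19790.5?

($19790.5, $22707.2)

If the competing bid is below $19790.5, both bids win at the same price — no difference.
If it is above $22707.2, both bids lose — no difference.
If it lies strictly between $19790.5 and $22707.2, bidding your value loses (payoff 0) while bidding $22707.2 wins at a price above your value (payoff negative).
So the deviation strictly hurts on the open interval ($19790.5, $22707.2).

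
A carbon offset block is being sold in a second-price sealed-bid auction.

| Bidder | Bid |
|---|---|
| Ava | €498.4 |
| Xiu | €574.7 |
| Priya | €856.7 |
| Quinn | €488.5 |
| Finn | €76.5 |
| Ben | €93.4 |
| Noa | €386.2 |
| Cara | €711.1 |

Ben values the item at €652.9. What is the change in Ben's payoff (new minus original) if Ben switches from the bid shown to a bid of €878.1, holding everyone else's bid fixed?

The highest bid among the other bidders is €856.7; Ben's bid doesn't change that.
Original bid €93.4: Ben is not highest (top rival bid is €856.7); payoff €0.
Alternative bid €878.1: Ben is highest, pays the top rival bid €856.7; payoff €652.9 − €856.7 = −€203.8.
Change in payoff = −€203.8 − (€0) = −€203.8.

−€203.8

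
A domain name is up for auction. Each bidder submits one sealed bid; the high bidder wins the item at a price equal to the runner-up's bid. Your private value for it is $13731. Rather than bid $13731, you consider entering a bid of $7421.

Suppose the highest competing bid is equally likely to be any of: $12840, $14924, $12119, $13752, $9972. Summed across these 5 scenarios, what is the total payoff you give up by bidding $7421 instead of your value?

The deviation costs you only when the competing bid falls strictly between $7421 and $13731; elsewhere both bids give the same outcome.
$12840: truthful payoff $891, deviation payoff $0 → loss $891.
$14924: outcomes coincide → loss $0.
$12119: truthful payoff $1612, deviation payoff $0 → loss $1612.
$13752: outcomes coincide → loss $0.
$9972: truthful payoff $3759, deviation payoff $0 → loss $3759.
Total loss = $891 + $1612 + $3759 = $6262.

$6262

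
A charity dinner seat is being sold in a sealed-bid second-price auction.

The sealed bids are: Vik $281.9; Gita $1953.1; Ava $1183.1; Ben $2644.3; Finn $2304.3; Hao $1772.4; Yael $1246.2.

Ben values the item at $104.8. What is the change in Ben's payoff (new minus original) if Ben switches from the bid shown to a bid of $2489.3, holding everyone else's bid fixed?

The highest bid among the other bidders is $2304.3; Ben's bid doesn't change that.
Original bid $2644.3: Ben is highest, pays the top rival bid $2304.3; payoff $104.8 − $2304.3 = −$2199.5.
Alternative bid $2489.3: Ben is highest, pays the top rival bid $2304.3; payoff $104.8 − $2304.3 = −$2199.5.
Change in payoff = −$2199.5 − (−$2199.5) = $0.

$0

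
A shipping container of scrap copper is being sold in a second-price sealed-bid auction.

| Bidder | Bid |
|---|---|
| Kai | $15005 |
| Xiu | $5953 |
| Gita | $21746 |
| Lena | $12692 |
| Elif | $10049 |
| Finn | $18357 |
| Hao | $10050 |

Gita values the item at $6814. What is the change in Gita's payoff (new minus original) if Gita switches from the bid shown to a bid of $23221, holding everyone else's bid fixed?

$0

The highest bid among the other bidders is $18357; Gita's bid doesn't change that.
Original bid $21746: Gita is highest, pays the top rival bid $18357; payoff $6814 − $18357 = −$11543.
Alternative bid $23221: Gita is highest, pays the top rival bid $18357; payoff $6814 − $18357 = −$11543.
Change in payoff = −$11543 − (−$11543) = $0.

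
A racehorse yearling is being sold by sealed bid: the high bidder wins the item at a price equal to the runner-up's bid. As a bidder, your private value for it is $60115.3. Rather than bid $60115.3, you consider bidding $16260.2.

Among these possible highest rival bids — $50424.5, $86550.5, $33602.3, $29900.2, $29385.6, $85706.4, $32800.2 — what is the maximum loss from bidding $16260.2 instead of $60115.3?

$30729.7

$50424.5: truthful gives $9690.8, deviation gives $0 → loss $9690.8.
$86550.5: same outcome either way → loss $0.
$33602.3: truthful gives $26513, deviation gives $0 → loss $26513.
$29900.2: truthful gives $30215.1, deviation gives $0 → loss $30215.1.
$29385.6: truthful gives $30729.7, deviation gives $0 → loss $30729.7.
$85706.4: same outcome either way → loss $0.
$32800.2: truthful gives $27315.1, deviation gives $0 → loss $27315.1.
Maximum loss: $30729.7.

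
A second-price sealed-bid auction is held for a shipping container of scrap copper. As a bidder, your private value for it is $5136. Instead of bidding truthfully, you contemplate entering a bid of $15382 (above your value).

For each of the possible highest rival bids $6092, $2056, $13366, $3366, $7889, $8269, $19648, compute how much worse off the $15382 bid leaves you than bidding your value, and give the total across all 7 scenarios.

$15072

The deviation costs you only when the competing bid falls strictly between $5136 and $15382; elsewhere both bids give the same outcome.
$6092: truthful payoff $0, deviation payoff −$956 → loss $956.
$2056: outcomes coincide → loss $0.
$13366: truthful payoff $0, deviation payoff −$8230 → loss $8230.
$3366: outcomes coincide → loss $0.
$7889: truthful payoff $0, deviation payoff −$2753 → loss $2753.
$8269: truthful payoff $0, deviation payoff −$3133 → loss $3133.
$19648: outcomes coincide → loss $0.
Total loss = $956 + $8230 + $2753 + $3133 = $15072.
Truthful bidding weakly dominates here: raising your bid can only win items priced above your value, and lowering it can only forfeit items priced below.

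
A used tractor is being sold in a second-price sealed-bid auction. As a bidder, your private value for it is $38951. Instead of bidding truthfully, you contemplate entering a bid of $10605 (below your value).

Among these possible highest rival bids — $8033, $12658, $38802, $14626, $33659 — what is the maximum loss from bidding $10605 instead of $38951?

$8033: same outcome either way → loss $0.
$12658: truthful gives $26293, deviation gives $0 → loss $26293.
$38802: truthful gives $149, deviation gives $0 → loss $149.
$14626: truthful gives $24325, deviation gives $0 → loss $24325.
$33659: truthful gives $5292, deviation gives $0 → loss $5292.
Maximum loss: $26293.

$26293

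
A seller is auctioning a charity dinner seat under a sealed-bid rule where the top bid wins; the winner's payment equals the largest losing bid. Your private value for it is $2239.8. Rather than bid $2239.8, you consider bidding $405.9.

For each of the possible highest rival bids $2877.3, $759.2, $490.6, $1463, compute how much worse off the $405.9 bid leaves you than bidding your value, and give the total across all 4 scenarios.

$4006.6

The deviation costs you only when the competing bid falls strictly between $405.9 and $2239.8; elsewhere both bids give the same outcome.
$2877.3: outcomes coincide → loss $0.
$759.2: truthful payoff $1480.6, deviation payoff $0 → loss $1480.6.
$490.6: truthful payoff $1749.2, deviation payoff $0 → loss $1749.2.
$1463: truthful payoff $776.8, deviation payoff $0 → loss $776.8.
Total loss = $1480.6 + $1749.2 + $776.8 = $4006.6.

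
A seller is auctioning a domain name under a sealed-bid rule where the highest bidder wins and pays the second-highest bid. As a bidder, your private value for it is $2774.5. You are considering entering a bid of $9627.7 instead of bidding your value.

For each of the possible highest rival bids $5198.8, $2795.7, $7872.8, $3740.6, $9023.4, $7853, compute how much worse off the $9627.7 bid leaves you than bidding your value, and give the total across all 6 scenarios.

The deviation costs you only when the competing bid falls strictly between $2774.5 and $9627.7; elsewhere both bids give the same outcome.
$5198.8: truthful payoff $0, deviation payoff −$2424.3 → loss $2424.3.
$2795.7: truthful payoff $0, deviation payoff −$21.2 → loss $21.2.
$7872.8: truthful payoff $0, deviation payoff −$5098.3 → loss $5098.3.
$3740.6: truthful payoff $0, deviation payoff −$966.1 → loss $966.1.
$9023.4: truthful payoff $0, deviation payoff −$6248.9 → loss $6248.9.
$7853: truthful payoff $0, deviation payoff −$5078.5 → loss $5078.5.
Total loss = $2424.3 + $21.2 + $5098.3 + $966.1 + $6248.9 + $5078.5 = $19837.3.
Truthful bidding weakly dominates here: raising your bid can only win items priced above your value, and lowering it can only forfeit items priced below.

$19837.3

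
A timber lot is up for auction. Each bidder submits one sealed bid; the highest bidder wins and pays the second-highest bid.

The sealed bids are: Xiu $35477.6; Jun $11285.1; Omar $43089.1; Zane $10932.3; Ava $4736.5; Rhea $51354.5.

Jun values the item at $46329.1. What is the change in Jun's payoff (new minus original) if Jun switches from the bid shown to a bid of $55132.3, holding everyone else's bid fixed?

−$5025.4

The highest bid among the other bidders is $51354.5; Jun's bid doesn't change that.
Original bid $11285.1: Jun is not highest (top rival bid is $51354.5); payoff $0.
Alternative bid $55132.3: Jun is highest, pays the top rival bid $51354.5; payoff $46329.1 − $51354.5 = −$5025.4.
Change in payoff = −$5025.4 − ($0) = −$5025.4.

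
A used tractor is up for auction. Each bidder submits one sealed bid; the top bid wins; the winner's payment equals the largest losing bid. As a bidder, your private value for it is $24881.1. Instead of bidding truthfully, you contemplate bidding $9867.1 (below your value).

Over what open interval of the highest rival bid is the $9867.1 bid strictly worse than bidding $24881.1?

If the competing bid is below $9867.1, both bids win at the same price — no difference.
If it is above $24881.1, both bids lose — no difference.
If it lies strictly between $9867.1 and $24881.1, bidding your value wins at a price below your value (positive payoff) while bidding $9867.1 loses (payoff 0).
So the deviation strictly hurts on the open interval ($9867.1, $24881.1).

($9867.1, $24881.1)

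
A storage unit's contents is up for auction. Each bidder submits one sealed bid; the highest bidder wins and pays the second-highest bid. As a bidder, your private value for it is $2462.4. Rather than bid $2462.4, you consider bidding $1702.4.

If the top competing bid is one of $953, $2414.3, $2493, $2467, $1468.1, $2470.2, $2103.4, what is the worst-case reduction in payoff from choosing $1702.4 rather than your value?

$953: same outcome either way → loss $0.
$2414.3: truthful gives $48.1, deviation gives $0 → loss $48.1.
$2493: same outcome either way → loss $0.
$2467: same outcome either way → loss $0.
$1468.1: same outcome either way → loss $0.
$2470.2: same outcome either way → loss $0.
$2103.4: truthful gives $359, deviation gives $0 → loss $359.
Maximum loss: $359.

$359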